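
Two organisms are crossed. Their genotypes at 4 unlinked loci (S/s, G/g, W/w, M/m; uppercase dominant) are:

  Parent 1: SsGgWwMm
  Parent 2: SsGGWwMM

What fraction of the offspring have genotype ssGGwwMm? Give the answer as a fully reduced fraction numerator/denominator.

SsGgWwMm gametes: SGWM×1, SGWm×1, SGwM×1, SGwm×1, SgWM×1, SgWm×1, SgwM×1, Sgwm×1, sGWM×1, sGWm×1, sGwM×1, sGwm×1, sgWM×1, sgWm×1, sgwM×1, sgwm×1
SsGGWwMM gametes: SGWM×4, SGwM×4, sGWM×4, sGwM×4
SsGgWwMm×SsGGWwMM grid (16·16=256): SSGGWWMM=4 SSGGWWMm=4 SSGGWwMM=8 SSGGWwMm=8 SSGGwwMM=4 SSGGwwMm=4 SSGgWWMM=4 SSGgWWMm=4 SSGgWwMM=8 SSGgWwMm=8 SSGgwwMM=4 SSGgwwMm=4 SsGGWWMM=8 SsGGWWMm=8 SsGGWwMM=16 SsGGWwMm=16 SsGGwwMM=8 SsGGwwMm=8 SsGgWWMM=8 SsGgWWMm=8 SsGgWwMM=16 SsGgWwMm=16 SsGgwwMM=8 SsGgwwMm=8 ssGGWWMM=4 ssGGWWMm=4 ssGGWwMM=8 ssGGWwMm=8 ssGGwwMM=4 ssGGwwMm=4 ssGgWWMM=4 ssGgWWMm=4 ssGgWwMM=8 ssGgWwMm=8 ssGgwwMM=4 ssGgwwMm=4
ssGGwwMm hits 4/256; gcd=4; 4÷4/256÷4 = 1/64

P(ssGGwwMm) = 1/64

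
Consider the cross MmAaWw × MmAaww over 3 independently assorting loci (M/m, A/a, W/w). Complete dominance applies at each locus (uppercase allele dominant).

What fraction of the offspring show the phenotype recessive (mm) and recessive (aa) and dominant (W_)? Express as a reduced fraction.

P(mm aa W_) = 1/32

MmAaWw gametes: MAW×1, MAw×1, MaW×1, Maw×1, mAW×1, mAw×1, maW×1, maw×1
MmAaww gametes: MAw×2, Maw×2, mAw×2, maw×2
MmAaWw×MmAaww grid (8·8=64): MMAAWw=2 MMAAww=2 MMAaWw=4 MMAaww=4 MMaaWw=2 MMaaww=2 MmAAWw=4 MmAAww=4 MmAaWw=8 MmAaww=8 MmaaWw=4 Mmaaww=4 mmAAWw=2 mmAAww=2 mmAaWw=4 mmAaww=4 mmaaWw=2 mmaaww=2
mm aa W_ hits 2/64; gcd=2; 2÷2/64÷2 = 1/32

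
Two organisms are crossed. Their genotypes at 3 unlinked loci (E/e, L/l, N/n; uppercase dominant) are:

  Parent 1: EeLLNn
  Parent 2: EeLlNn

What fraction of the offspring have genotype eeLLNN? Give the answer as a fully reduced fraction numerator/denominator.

EeLLNn gametes: ELN×2, ELn×2, eLN×2, eLn×2
EeLlNn gametes: ELN×1, ELn×1, ElN×1, Eln×1, eLN×1, eLn×1, elN×1, eln×1
EeLLNn×EeLlNn grid (8·8=64): EELLNN=2 EELLNn=4 EELLnn=2 EELlNN=2 EELlNn=4 EELlnn=2 EeLLNN=4 EeLLNn=8 EeLLnn=4 EeLlNN=4 EeLlNn=8 EeLlnn=4 eeLLNN=2 eeLLNn=4 eeLLnn=2 eeLlNN=2 eeLlNn=4 eeLlnn=2
eeLLNN hits 2/64; gcd=2; 2÷2/64÷2 = 1/32

P(eeLLNN) = 1/32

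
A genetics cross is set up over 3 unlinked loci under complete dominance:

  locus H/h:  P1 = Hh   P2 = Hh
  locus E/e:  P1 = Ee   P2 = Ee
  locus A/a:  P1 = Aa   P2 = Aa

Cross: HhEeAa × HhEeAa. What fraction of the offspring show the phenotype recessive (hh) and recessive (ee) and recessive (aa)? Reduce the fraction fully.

HhEeAa gametes: HEA×1, HEa×1, HeA×1, Hea×1, hEA×1, hEa×1, heA×1, hea×1
HhEeAa gametes: HEA×1, HEa×1, HeA×1, Hea×1, hEA×1, hEa×1, heA×1, hea×1
HhEeAa×HhEeAa grid (8·8=64): HHEEAA=1 HHEEAa=2 HHEEaa=1 HHEeAA=2 HHEeAa=4 HHEeaa=2 HHeeAA=1 HHeeAa=2 HHeeaa=1 HhEEAA=2 HhEEAa=4 HhEEaa=2 HhEeAA=4 HhEeAa=8 HhEeaa=4 HheeAA=2 HheeAa=4 Hheeaa=2 hhEEAA=1 hhEEAa=2 hhEEaa=1 hhEeAA=2 hhEeAa=4 hhEeaa=2 hheeAA=1 hheeAa=2 hheeaa=1
hh ee aa hits 1/64; gcd=1; 1÷1/64÷1 = 1/64

P(hh ee aa) = 1/64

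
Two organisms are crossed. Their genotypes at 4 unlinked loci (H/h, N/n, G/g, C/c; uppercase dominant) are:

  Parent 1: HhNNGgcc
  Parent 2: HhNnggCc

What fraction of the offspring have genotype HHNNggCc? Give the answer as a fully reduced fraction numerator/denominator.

HhNNGgcc gametes: HNGc×4, HNgc×4, hNGc×4, hNgc×4
HhNnggCc gametes: HNgC×2, HNgc×2, HngC×2, Hngc×2, hNgC×2, hNgc×2, hngC×2, hngc×2
HhNNGgcc×HhNnggCc grid (16·16=256): HHNNGgCc=8 HHNNGgcc=8 HHNNggCc=8 HHNNggcc=8 HHNnGgCc=8 HHNnGgcc=8 HHNnggCc=8 HHNnggcc=8 HhNNGgCc=16 HhNNGgcc=16 HhNNggCc=16 HhNNggcc=16 HhNnGgCc=16 HhNnGgcc=16 HhNnggCc=16 HhNnggcc=16 hhNNGgCc=8 hhNNGgcc=8 hhNNggCc=8 hhNNggcc=8 hhNnGgCc=8 hhNnGgcc=8 hhNnggCc=8 hhNnggcc=8
HHNNggCc hits 8/256; gcd=8; 8÷8/256÷8 = 1/32

P(HHNNggCc) = 1/32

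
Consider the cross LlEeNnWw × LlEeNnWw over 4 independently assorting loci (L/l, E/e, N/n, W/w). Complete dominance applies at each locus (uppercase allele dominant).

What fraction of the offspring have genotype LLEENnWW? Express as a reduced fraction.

P(LLEENnWW) = 1/128

LlEeNnWw gametes: LENW×1, LENw×1, LEnW×1, LEnw×1, LeNW×1, LeNw×1, LenW×1, Lenw×1, lENW×1, lENw×1, lEnW×1, lEnw×1, leNW×1, leNw×1, lenW×1, lenw×1
LlEeNnWw gametes: LENW×1, LENw×1, LEnW×1, LEnw×1, LeNW×1, LeNw×1, LenW×1, Lenw×1, lENW×1, lENw×1, lEnW×1, lEnw×1, leNW×1, leNw×1, lenW×1, lenw×1
LlEeNnWw×LlEeNnWw grid (16·16=256): LLEENNWW=1 LLEENNWw=2 LLEENNww=1 LLEENnWW=2 LLEENnWw=4 LLEENnww=2 LLEEnnWW=1 LLEEnnWw=2 LLEEnnww=1 LLEeNNWW=2 LLEeNNWw=4 LLEeNNww=2 LLEeNnWW=4 LLEeNnWw=8 LLEeNnww=4 LLEennWW=2 LLEennWw=4 LLEennww=2 LLeeNNWW=1 LLeeNNWw=2 LLeeNNww=1 LLeeNnWW=2 LLeeNnWw=4 LLeeNnww=2 LLeennWW=1 LLeennWw=2 LLeennww=1 LlEENNWW=2 LlEENNWw=4 LlEENNww=2 LlEENnWW=4 LlEENnWw=8 LlEENnww=4 LlEEnnWW=2 LlEEnnWw=4 LlEEnnww=2 LlEeNNWW=4 LlEeNNWw=8 LlEeNNww=4 LlEeNnWW=8 LlEeNnWw=16 LlEeNnww=8 LlEennWW=4 LlEennWw=8 LlEennww=4 LleeNNWW=2 LleeNNWw=4 LleeNNww=2 LleeNnWW=4 LleeNnWw=8 LleeNnww=4 LleennWW=2 LleennWw=4 Lleennww=2 llEENNWW=1 llEENNWw=2 llEENNww=1 llEENnWW=2 llEENnWw=4 llEENnww=2 llEEnnWW=1 llEEnnWw=2 llEEnnww=1 llEeNNWW=2 llEeNNWw=4 llEeNNww=2 llEeNnWW=4 llEeNnWw=8 llEeNnww=4 llEennWW=2 llEennWw=4 llEennww=2 lleeNNWW=1 lleeNNWw=2 lleeNNww=1 lleeNnWW=2 lleeNnWw=4 lleeNnww=2 lleennWW=1 lleennWw=2 lleennww=1
LLEENnWW hits 2/256; gcd=2; 2÷2/256÷2 = 1/128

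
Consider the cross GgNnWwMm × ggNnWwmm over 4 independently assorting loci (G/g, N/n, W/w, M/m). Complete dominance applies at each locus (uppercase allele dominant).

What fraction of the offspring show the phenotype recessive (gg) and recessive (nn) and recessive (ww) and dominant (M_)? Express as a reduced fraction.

GgNnWwMm gametes: GNWM×1, GNWm×1, GNwM×1, GNwm×1, GnWM×1, GnWm×1, GnwM×1, Gnwm×1, gNWM×1, gNWm×1, gNwM×1, gNwm×1, gnWM×1, gnWm×1, gnwM×1, gnwm×1
ggNnWwmm gametes: gNWm×4, gNwm×4, gnWm×4, gnwm×4
GgNnWwMm×ggNnWwmm grid (16·16=256): GgNNWWMm=4 GgNNWWmm=4 GgNNWwMm=8 GgNNWwmm=8 GgNNwwMm=4 GgNNwwmm=4 GgNnWWMm=8 GgNnWWmm=8 GgNnWwMm=16 GgNnWwmm=16 GgNnwwMm=8 GgNnwwmm=8 GgnnWWMm=4 GgnnWWmm=4 GgnnWwMm=8 GgnnWwmm=8 GgnnwwMm=4 Ggnnwwmm=4 ggNNWWMm=4 ggNNWWmm=4 ggNNWwMm=8 ggNNWwmm=8 ggNNwwMm=4 ggNNwwmm=4 ggNnWWMm=8 ggNnWWmm=8 ggNnWwMm=16 ggNnWwmm=16 ggNnwwMm=8 ggNnwwmm=8 ggnnWWMm=4 ggnnWWmm=4 ggnnWwMm=8 ggnnWwmm=8 ggnnwwMm=4 ggnnwwmm=4
gg nn ww M_ hits 4/256; gcd=4; 4÷4/256÷4 = 1/64

P(gg nn ww M_) = 1/64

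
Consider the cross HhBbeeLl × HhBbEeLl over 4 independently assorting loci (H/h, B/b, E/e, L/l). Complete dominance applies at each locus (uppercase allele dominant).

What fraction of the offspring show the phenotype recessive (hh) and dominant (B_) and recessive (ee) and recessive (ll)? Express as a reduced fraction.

HhBbeeLl gametes: HBeL×2, HBel×2, HbeL×2, Hbel×2, hBeL×2, hBel×2, hbeL×2, hbel×2
HhBbEeLl gametes: HBEL×1, HBEl×1, HBeL×1, HBel×1, HbEL×1, HbEl×1, HbeL×1, Hbel×1, hBEL×1, hBEl×1, hBeL×1, hBel×1, hbEL×1, hbEl×1, hbeL×1, hbel×1
HhBbeeLl×HhBbEeLl grid (16·16=256): HHBBEeLL=2 HHBBEeLl=4 HHBBEell=2 HHBBeeLL=2 HHBBeeLl=4 HHBBeell=2 HHBbEeLL=4 HHBbEeLl=8 HHBbEell=4 HHBbeeLL=4 HHBbeeLl=8 HHBbeell=4 HHbbEeLL=2 HHbbEeLl=4 HHbbEell=2 HHbbeeLL=2 HHbbeeLl=4 HHbbeell=2 HhBBEeLL=4 HhBBEeLl=8 HhBBEell=4 HhBBeeLL=4 HhBBeeLl=8 HhBBeell=4 HhBbEeLL=8 HhBbEeLl=16 HhBbEell=8 HhBbeeLL=8 HhBbeeLl=16 HhBbeell=8 HhbbEeLL=4 HhbbEeLl=8 HhbbEell=4 HhbbeeLL=4 HhbbeeLl=8 Hhbbeell=4 hhBBEeLL=2 hhBBEeLl=4 hhBBEell=2 hhBBeeLL=2 hhBBeeLl=4 hhBBeell=2 hhBbEeLL=4 hhBbEeLl=8 hhBbEell=4 hhBbeeLL=4 hhBbeeLl=8 hhBbeell=4 hhbbEeLL=2 hhbbEeLl=4 hhbbEell=2 hhbbeeLL=2 hhbbeeLl=4 hhbbeell=2
hh B_ ee ll hits 6/256; gcd=2; 6÷2/256÷2 = 3/128

P(hh B_ ee ll) = 3/128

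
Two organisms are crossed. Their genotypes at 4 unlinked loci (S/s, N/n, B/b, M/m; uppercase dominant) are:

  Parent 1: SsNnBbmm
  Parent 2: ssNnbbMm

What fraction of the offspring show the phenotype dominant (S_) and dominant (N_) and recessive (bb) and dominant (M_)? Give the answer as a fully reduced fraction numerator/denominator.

SsNnBbmm gametes: SNBm×2, SNbm×2, SnBm×2, Snbm×2, sNBm×2, sNbm×2, snBm×2, snbm×2
ssNnbbMm gametes: sNbM×4, sNbm×4, snbM×4, snbm×4
SsNnBbmm×ssNnbbMm grid (16·16=256): SsNNBbMm=8 SsNNBbmm=8 SsNNbbMm=8 SsNNbbmm=8 SsNnBbMm=16 SsNnBbmm=16 SsNnbbMm=16 SsNnbbmm=16 SsnnBbMm=8 SsnnBbmm=8 SsnnbbMm=8 Ssnnbbmm=8 ssNNBbMm=8 ssNNBbmm=8 ssNNbbMm=8 ssNNbbmm=8 ssNnBbMm=16 ssNnBbmm=16 ssNnbbMm=16 ssNnbbmm=16 ssnnBbMm=8 ssnnBbmm=8 ssnnbbMm=8 ssnnbbmm=8
S_ N_ bb M_ hits 24/256; gcd=8; 24÷8/256÷8 = 3/32

P(S_ N_ bb M_) = 3/32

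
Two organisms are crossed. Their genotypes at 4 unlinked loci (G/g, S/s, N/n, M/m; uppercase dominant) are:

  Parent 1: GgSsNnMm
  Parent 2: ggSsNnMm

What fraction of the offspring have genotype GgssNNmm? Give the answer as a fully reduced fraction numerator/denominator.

GgSsNnMm gametes: GSNM×1, GSNm×1, GSnM×1, GSnm×1, GsNM×1, GsNm×1, GsnM×1, Gsnm×1, gSNM×1, gSNm×1, gSnM×1, gSnm×1, gsNM×1, gsNm×1, gsnM×1, gsnm×1
ggSsNnMm gametes: gSNM×2, gSNm×2, gSnM×2, gSnm×2, gsNM×2, gsNm×2, gsnM×2, gsnm×2
GgSsNnMm×ggSsNnMm grid (16·16=256): GgSSNNMM=2 GgSSNNMm=4 GgSSNNmm=2 GgSSNnMM=4 GgSSNnMm=8 GgSSNnmm=4 GgSSnnMM=2 GgSSnnMm=4 GgSSnnmm=2 GgSsNNMM=4 GgSsNNMm=8 GgSsNNmm=4 GgSsNnMM=8 GgSsNnMm=16 GgSsNnmm=8 GgSsnnMM=4 GgSsnnMm=8 GgSsnnmm=4 GgssNNMM=2 GgssNNMm=4 GgssNNmm=2 GgssNnMM=4 GgssNnMm=8 GgssNnmm=4 GgssnnMM=2 GgssnnMm=4 Ggssnnmm=2 ggSSNNMM=2 ggSSNNMm=4 ggSSNNmm=2 ggSSNnMM=4 ggSSNnMm=8 ggSSNnmm=4 ggSSnnMM=2 ggSSnnMm=4 ggSSnnmm=2 ggSsNNMM=4 ggSsNNMm=8 ggSsNNmm=4 ggSsNnMM=8 ggSsNnMm=16 ggSsNnmm=8 ggSsnnMM=4 ggSsnnMm=8 ggSsnnmm=4 ggssNNMM=2 ggssNNMm=4 ggssNNmm=2 ggssNnMM=4 ggssNnMm=8 ggssNnmm=4 ggssnnMM=2 ggssnnMm=4 ggssnnmm=2
GgssNNmm hits 2/256; gcd=2; 2÷2/256÷2 = 1/128

P(GgssNNmm) = 1/128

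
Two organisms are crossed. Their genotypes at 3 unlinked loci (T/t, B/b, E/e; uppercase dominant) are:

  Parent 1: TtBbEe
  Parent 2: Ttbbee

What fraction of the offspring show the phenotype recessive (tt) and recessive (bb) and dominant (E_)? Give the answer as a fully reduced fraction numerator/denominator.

TtBbEe gametes: TBE×1, TBe×1, TbE×1, Tbe×1, tBE×1, tBe×1, tbE×1, tbe×1
Ttbbee gametes: Tbe×4, tbe×4
TtBbEe×Ttbbee grid (8·8=64): TTBbEe=4 TTBbee=4 TTbbEe=4 TTbbee=4 TtBbEe=8 TtBbee=8 TtbbEe=8 Ttbbee=8 ttBbEe=4 ttBbee=4 ttbbEe=4 ttbbee=4
tt bb E_ hits 4/64; gcd=4; 4÷4/64÷4 = 1/16

P(tt bb E_) = 1/16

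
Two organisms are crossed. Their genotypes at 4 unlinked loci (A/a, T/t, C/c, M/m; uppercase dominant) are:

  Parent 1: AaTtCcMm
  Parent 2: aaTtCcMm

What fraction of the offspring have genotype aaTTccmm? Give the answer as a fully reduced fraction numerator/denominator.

AaTtCcMm gametes: ATCM×1, ATCm×1, ATcM×1, ATcm×1, AtCM×1, AtCm×1, AtcM×1, Atcm×1, aTCM×1, aTCm×1, aTcM×1, aTcm×1, atCM×1, atCm×1, atcM×1, atcm×1
aaTtCcMm gametes: aTCM×2, aTCm×2, aTcM×2, aTcm×2, atCM×2, atCm×2, atcM×2, atcm×2
AaTtCcMm×aaTtCcMm grid (16·16=256): AaTTCCMM=2 AaTTCCMm=4 AaTTCCmm=2 AaTTCcMM=4 AaTTCcMm=8 AaTTCcmm=4 AaTTccMM=2 AaTTccMm=4 AaTTccmm=2 AaTtCCMM=4 AaTtCCMm=8 AaTtCCmm=4 AaTtCcMM=8 AaTtCcMm=16 AaTtCcmm=8 AaTtccMM=4 AaTtccMm=8 AaTtccmm=4 AattCCMM=2 AattCCMm=4 AattCCmm=2 AattCcMM=4 AattCcMm=8 AattCcmm=4 AattccMM=2 AattccMm=4 Aattccmm=2 aaTTCCMM=2 aaTTCCMm=4 aaTTCCmm=2 aaTTCcMM=4 aaTTCcMm=8 aaTTCcmm=4 aaTTccMM=2 aaTTccMm=4 aaTTccmm=2 aaTtCCMM=4 aaTtCCMm=8 aaTtCCmm=4 aaTtCcMM=8 aaTtCcMm=16 aaTtCcmm=8 aaTtccMM=4 aaTtccMm=8 aaTtccmm=4 aattCCMM=2 aattCCMm=4 aattCCmm=2 aattCcMM=4 aattCcMm=8 aattCcmm=4 aattccMM=2 aattccMm=4 aattccmm=2
aaTTccmm hits 2/256; gcd=2; 2÷2/256÷2 = 1/128

P(aaTTccmm) = 1/128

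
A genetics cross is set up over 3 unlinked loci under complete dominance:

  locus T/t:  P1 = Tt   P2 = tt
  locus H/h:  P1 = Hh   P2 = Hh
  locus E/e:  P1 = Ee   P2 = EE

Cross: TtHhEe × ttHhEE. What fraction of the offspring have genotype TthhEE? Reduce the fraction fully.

P(TthhEE) = 1/16

TtHhEe gametes: THE×1, THe×1, ThE×1, The×1, tHE×1, tHe×1, thE×1, the×1
ttHhEE gametes: tHE×4, thE×4
TtHhEe×ttHhEE grid (8·8=64): TtHHEE=4 TtHHEe=4 TtHhEE=8 TtHhEe=8 TthhEE=4 TthhEe=4 ttHHEE=4 ttHHEe=4 ttHhEE=8 ttHhEe=8 tthhEE=4 tthhEe=4
TthhEE hits 4/64; gcd=4; 4÷4/64÷4 = 1/16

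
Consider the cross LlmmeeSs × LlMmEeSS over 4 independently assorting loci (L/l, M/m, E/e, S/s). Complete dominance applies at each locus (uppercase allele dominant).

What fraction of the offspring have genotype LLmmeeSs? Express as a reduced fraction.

LlmmeeSs gametes: LmeS×4, Lmes×4, lmeS×4, lmes×4
LlMmEeSS gametes: LMES×2, LMeS×2, LmES×2, LmeS×2, lMES×2, lMeS×2, lmES×2, lmeS×2
LlmmeeSs×LlMmEeSS grid (16·16=256): LLMmEeSS=8 LLMmEeSs=8 LLMmeeSS=8 LLMmeeSs=8 LLmmEeSS=8 LLmmEeSs=8 LLmmeeSS=8 LLmmeeSs=8 LlMmEeSS=16 LlMmEeSs=16 LlMmeeSS=16 LlMmeeSs=16 LlmmEeSS=16 LlmmEeSs=16 LlmmeeSS=16 LlmmeeSs=16 llMmEeSS=8 llMmEeSs=8 llMmeeSS=8 llMmeeSs=8 llmmEeSS=8 llmmEeSs=8 llmmeeSS=8 llmmeeSs=8
LLmmeeSs hits 8/256; gcd=8; 8÷8/256÷8 = 1/32

P(LLmmeeSs) = 1/32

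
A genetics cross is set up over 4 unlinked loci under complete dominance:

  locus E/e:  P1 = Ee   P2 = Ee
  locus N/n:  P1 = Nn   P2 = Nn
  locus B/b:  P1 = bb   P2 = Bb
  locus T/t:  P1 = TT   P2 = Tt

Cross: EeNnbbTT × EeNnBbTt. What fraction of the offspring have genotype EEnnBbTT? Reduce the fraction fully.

EeNnbbTT gametes: ENbT×4, EnbT×4, eNbT×4, enbT×4
EeNnBbTt gametes: ENBT×1, ENBt×1, ENbT×1, ENbt×1, EnBT×1, EnBt×1, EnbT×1, Enbt×1, eNBT×1, eNBt×1, eNbT×1, eNbt×1, enBT×1, enBt×1, enbT×1, enbt×1
EeNnbbTT×EeNnBbTt grid (16·16=256): EENNBbTT=4 EENNBbTt=4 EENNbbTT=4 EENNbbTt=4 EENnBbTT=8 EENnBbTt=8 EENnbbTT=8 EENnbbTt=8 EEnnBbTT=4 EEnnBbTt=4 EEnnbbTT=4 EEnnbbTt=4 EeNNBbTT=8 EeNNBbTt=8 EeNNbbTT=8 EeNNbbTt=8 EeNnBbTT=16 EeNnBbTt=16 EeNnbbTT=16 EeNnbbTt=16 EennBbTT=8 EennBbTt=8 EennbbTT=8 EennbbTt=8 eeNNBbTT=4 eeNNBbTt=4 eeNNbbTT=4 eeNNbbTt=4 eeNnBbTT=8 eeNnBbTt=8 eeNnbbTT=8 eeNnbbTt=8 eennBbTT=4 eennBbTt=4 eennbbTT=4 eennbbTt=4
EEnnBbTT hits 4/256; gcd=4; 4÷4/256÷4 = 1/64

P(EEnnBbTT) = 1/64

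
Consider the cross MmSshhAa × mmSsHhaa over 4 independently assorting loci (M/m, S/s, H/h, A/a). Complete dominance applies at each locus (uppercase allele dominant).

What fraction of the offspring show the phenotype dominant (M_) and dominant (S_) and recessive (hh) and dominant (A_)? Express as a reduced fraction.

P(M_ S_ hh A_) = 3/32

MmSshhAa gametes: MShA×2, MSha×2, MshA×2, Msha×2, mShA×2, mSha×2, mshA×2, msha×2
mmSsHhaa gametes: mSHa×4, mSha×4, msHa×4, msha×4
MmSshhAa×mmSsHhaa grid (16·16=256): MmSSHhAa=8 MmSSHhaa=8 MmSShhAa=8 MmSShhaa=8 MmSsHhAa=16 MmSsHhaa=16 MmSshhAa=16 MmSshhaa=16 MmssHhAa=8 MmssHhaa=8 MmsshhAa=8 Mmsshhaa=8 mmSSHhAa=8 mmSSHhaa=8 mmSShhAa=8 mmSShhaa=8 mmSsHhAa=16 mmSsHhaa=16 mmSshhAa=16 mmSshhaa=16 mmssHhAa=8 mmssHhaa=8 mmsshhAa=8 mmsshhaa=8
M_ S_ hh A_ hits 24/256; gcd=8; 24÷8/256÷8 = 3/32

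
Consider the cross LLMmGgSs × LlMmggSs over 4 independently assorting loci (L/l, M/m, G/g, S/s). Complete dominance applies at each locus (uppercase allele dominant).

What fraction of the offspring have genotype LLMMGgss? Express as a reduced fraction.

LLMmGgSs gametes: LMGS×2, LMGs×2, LMgS×2, LMgs×2, LmGS×2, LmGs×2, LmgS×2, Lmgs×2
LlMmggSs gametes: LMgS×2, LMgs×2, LmgS×2, Lmgs×2, lMgS×2, lMgs×2, lmgS×2, lmgs×2
LLMmGgSs×LlMmggSs grid (16·16=256): LLMMGgSS=4 LLMMGgSs=8 LLMMGgss=4 LLMMggSS=4 LLMMggSs=8 LLMMggss=4 LLMmGgSS=8 LLMmGgSs=16 LLMmGgss=8 LLMmggSS=8 LLMmggSs=16 LLMmggss=8 LLmmGgSS=4 LLmmGgSs=8 LLmmGgss=4 LLmmggSS=4 LLmmggSs=8 LLmmggss=4 LlMMGgSS=4 LlMMGgSs=8 LlMMGgss=4 LlMMggSS=4 LlMMggSs=8 LlMMggss=4 LlMmGgSS=8 LlMmGgSs=16 LlMmGgss=8 LlMmggSS=8 LlMmggSs=16 LlMmggss=8 LlmmGgSS=4 LlmmGgSs=8 LlmmGgss=4 LlmmggSS=4 LlmmggSs=8 Llmmggss=4
LLMMGgss hits 4/256; gcd=4; 4÷4/256÷4 = 1/64

P(LLMMGgss) = 1/64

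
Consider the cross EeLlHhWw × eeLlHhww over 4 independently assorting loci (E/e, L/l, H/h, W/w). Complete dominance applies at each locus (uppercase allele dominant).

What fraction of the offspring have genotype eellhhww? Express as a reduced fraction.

P(eellhhww) = 1/64

EeLlHhWw gametes: ELHW×1, ELHw×1, ELhW×1, ELhw×1, ElHW×1, ElHw×1, ElhW×1, Elhw×1, eLHW×1, eLHw×1, eLhW×1, eLhw×1, elHW×1, elHw×1, elhW×1, elhw×1
eeLlHhww gametes: eLHw×4, eLhw×4, elHw×4, elhw×4
EeLlHhWw×eeLlHhww grid (16·16=256): EeLLHHWw=4 EeLLHHww=4 EeLLHhWw=8 EeLLHhww=8 EeLLhhWw=4 EeLLhhww=4 EeLlHHWw=8 EeLlHHww=8 EeLlHhWw=16 EeLlHhww=16 EeLlhhWw=8 EeLlhhww=8 EellHHWw=4 EellHHww=4 EellHhWw=8 EellHhww=8 EellhhWw=4 Eellhhww=4 eeLLHHWw=4 eeLLHHww=4 eeLLHhWw=8 eeLLHhww=8 eeLLhhWw=4 eeLLhhww=4 eeLlHHWw=8 eeLlHHww=8 eeLlHhWw=16 eeLlHhww=16 eeLlhhWw=8 eeLlhhww=8 eellHHWw=4 eellHHww=4 eellHhWw=8 eellHhww=8 eellhhWw=4 eellhhww=4
eellhhww hits 4/256; gcd=4; 4÷4/256÷4 = 1/64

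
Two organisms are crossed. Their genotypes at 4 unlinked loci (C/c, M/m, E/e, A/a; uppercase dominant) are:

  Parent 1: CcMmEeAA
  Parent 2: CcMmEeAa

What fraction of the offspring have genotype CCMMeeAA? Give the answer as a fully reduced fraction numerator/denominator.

P(CCMMeeAA) = 1/128

CcMmEeAA gametes: CMEA×2, CMeA×2, CmEA×2, CmeA×2, cMEA×2, cMeA×2, cmEA×2, cmeA×2
CcMmEeAa gametes: CMEA×1, CMEa×1, CMeA×1, CMea×1, CmEA×1, CmEa×1, CmeA×1, Cmea×1, cMEA×1, cMEa×1, cMeA×1, cMea×1, cmEA×1, cmEa×1, cmeA×1, cmea×1
CcMmEeAA×CcMmEeAa grid (16·16=256): CCMMEEAA=2 CCMMEEAa=2 CCMMEeAA=4 CCMMEeAa=4 CCMMeeAA=2 CCMMeeAa=2 CCMmEEAA=4 CCMmEEAa=4 CCMmEeAA=8 CCMmEeAa=8 CCMmeeAA=4 CCMmeeAa=4 CCmmEEAA=2 CCmmEEAa=2 CCmmEeAA=4 CCmmEeAa=4 CCmmeeAA=2 CCmmeeAa=2 CcMMEEAA=4 CcMMEEAa=4 CcMMEeAA=8 CcMMEeAa=8 CcMMeeAA=4 CcMMeeAa=4 CcMmEEAA=8 CcMmEEAa=8 CcMmEeAA=16 CcMmEeAa=16 CcMmeeAA=8 CcMmeeAa=8 CcmmEEAA=4 CcmmEEAa=4 CcmmEeAA=8 CcmmEeAa=8 CcmmeeAA=4 CcmmeeAa=4 ccMMEEAA=2 ccMMEEAa=2 ccMMEeAA=4 ccMMEeAa=4 ccMMeeAA=2 ccMMeeAa=2 ccMmEEAA=4 ccMmEEAa=4 ccMmEeAA=8 ccMmEeAa=8 ccMmeeAA=4 ccMmeeAa=4 ccmmEEAA=2 ccmmEEAa=2 ccmmEeAA=4 ccmmEeAa=4 ccmmeeAA=2 ccmmeeAa=2
CCMMeeAA hits 2/256; gcd=2; 2÷2/256÷2 = 1/128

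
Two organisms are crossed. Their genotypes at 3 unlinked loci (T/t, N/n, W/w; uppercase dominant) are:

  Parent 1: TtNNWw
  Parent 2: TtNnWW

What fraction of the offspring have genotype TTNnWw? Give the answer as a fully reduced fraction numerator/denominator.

P(TTNnWw) = 1/16

TtNNWw gametes: TNW×2, TNw×2, tNW×2, tNw×2
TtNnWW gametes: TNW×2, TnW×2, tNW×2, tnW×2
TtNNWw×TtNnWW grid (8·8=64): TTNNWW=4 TTNNWw=4 TTNnWW=4 TTNnWw=4 TtNNWW=8 TtNNWw=8 TtNnWW=8 TtNnWw=8 ttNNWW=4 ttNNWw=4 ttNnWW=4 ttNnWw=4
TTNnWw hits 4/64; gcd=4; 4÷4/64÷4 = 1/16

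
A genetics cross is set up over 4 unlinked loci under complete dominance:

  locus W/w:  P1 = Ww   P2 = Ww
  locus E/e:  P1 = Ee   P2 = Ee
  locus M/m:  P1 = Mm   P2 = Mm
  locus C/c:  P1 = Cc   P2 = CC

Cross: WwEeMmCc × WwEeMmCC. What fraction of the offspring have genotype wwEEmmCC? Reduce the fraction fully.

WwEeMmCc gametes: WEMC×1, WEMc×1, WEmC×1, WEmc×1, WeMC×1, WeMc×1, WemC×1, Wemc×1, wEMC×1, wEMc×1, wEmC×1, wEmc×1, weMC×1, weMc×1, wemC×1, wemc×1
WwEeMmCC gametes: WEMC×2, WEmC×2, WeMC×2, WemC×2, wEMC×2, wEmC×2, weMC×2, wemC×2
WwEeMmCc×WwEeMmCC grid (16·16=256): WWEEMMCC=2 WWEEMMCc=2 WWEEMmCC=4 WWEEMmCc=4 WWEEmmCC=2 WWEEmmCc=2 WWEeMMCC=4 WWEeMMCc=4 WWEeMmCC=8 WWEeMmCc=8 WWEemmCC=4 WWEemmCc=4 WWeeMMCC=2 WWeeMMCc=2 WWeeMmCC=4 WWeeMmCc=4 WWeemmCC=2 WWeemmCc=2 WwEEMMCC=4 WwEEMMCc=4 WwEEMmCC=8 WwEEMmCc=8 WwEEmmCC=4 WwEEmmCc=4 WwEeMMCC=8 WwEeMMCc=8 WwEeMmCC=16 WwEeMmCc=16 WwEemmCC=8 WwEemmCc=8 WweeMMCC=4 WweeMMCc=4 WweeMmCC=8 WweeMmCc=8 WweemmCC=4 WweemmCc=4 wwEEMMCC=2 wwEEMMCc=2 wwEEMmCC=4 wwEEMmCc=4 wwEEmmCC=2 wwEEmmCc=2 wwEeMMCC=4 wwEeMMCc=4 wwEeMmCC=8 wwEeMmCc=8 wwEemmCC=4 wwEemmCc=4 wweeMMCC=2 wweeMMCc=2 wweeMmCC=4 wweeMmCc=4 wweemmCC=2 wweemmCc=2
wwEEmmCC hits 2/256; gcd=2; 2÷2/256÷2 = 1/128

P(wwEEmmCC) = 1/128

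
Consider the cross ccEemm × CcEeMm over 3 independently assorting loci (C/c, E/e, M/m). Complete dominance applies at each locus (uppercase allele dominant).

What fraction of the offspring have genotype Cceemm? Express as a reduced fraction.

P(Cceemm) = 1/16

ccEemm gametes: cEm×4, cem×4
CcEeMm gametes: CEM×1, CEm×1, CeM×1, Cem×1, cEM×1, cEm×1, ceM×1, cem×1
ccEemm×CcEeMm grid (8·8=64): CcEEMm=4 CcEEmm=4 CcEeMm=8 CcEemm=8 CceeMm=4 Cceemm=4 ccEEMm=4 ccEEmm=4 ccEeMm=8 ccEemm=8 cceeMm=4 cceemm=4
Cceemm hits 4/64; gcd=4; 4÷4/64÷4 = 1/16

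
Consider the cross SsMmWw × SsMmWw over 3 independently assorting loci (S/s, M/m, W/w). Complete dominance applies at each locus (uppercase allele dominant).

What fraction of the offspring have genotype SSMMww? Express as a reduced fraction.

P(SSMMww) = 1/64

SsMmWw gametes: SMW×1, SMw×1, SmW×1, Smw×1, sMW×1, sMw×1, smW×1, smw×1
SsMmWw gametes: SMW×1, SMw×1, SmW×1, Smw×1, sMW×1, sMw×1, smW×1, smw×1
SsMmWw×SsMmWw grid (8·8=64): SSMMWW=1 SSMMWw=2 SSMMww=1 SSMmWW=2 SSMmWw=4 SSMmww=2 SSmmWW=1 SSmmWw=2 SSmmww=1 SsMMWW=2 SsMMWw=4 SsMMww=2 SsMmWW=4 SsMmWw=8 SsMmww=4 SsmmWW=2 SsmmWw=4 Ssmmww=2 ssMMWW=1 ssMMWw=2 ssMMww=1 ssMmWW=2 ssMmWw=4 ssMmww=2 ssmmWW=1 ssmmWw=2 ssmmww=1
SSMMww hits 1/64; gcd=1; 1÷1/64÷1 = 1/64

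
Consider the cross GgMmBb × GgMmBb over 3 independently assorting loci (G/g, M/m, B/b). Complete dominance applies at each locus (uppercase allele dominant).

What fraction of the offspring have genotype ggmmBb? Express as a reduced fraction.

P(ggmmBb) = 1/32

GgMmBb gametes: GMB×1, GMb×1, GmB×1, Gmb×1, gMB×1, gMb×1, gmB×1, gmb×1
GgMmBb gametes: GMB×1, GMb×1, GmB×1, Gmb×1, gMB×1, gMb×1, gmB×1, gmb×1
GgMmBb×GgMmBb grid (8·8=64): GGMMBB=1 GGMMBb=2 GGMMbb=1 GGMmBB=2 GGMmBb=4 GGMmbb=2 GGmmBB=1 GGmmBb=2 GGmmbb=1 GgMMBB=2 GgMMBb=4 GgMMbb=2 GgMmBB=4 GgMmBb=8 GgMmbb=4 GgmmBB=2 GgmmBb=4 Ggmmbb=2 ggMMBB=1 ggMMBb=2 ggMMbb=1 ggMmBB=2 ggMmBb=4 ggMmbb=2 ggmmBB=1 ggmmBb=2 ggmmbb=1
ggmmBb hits 2/64; gcd=2; 2÷2/64÷2 = 1/32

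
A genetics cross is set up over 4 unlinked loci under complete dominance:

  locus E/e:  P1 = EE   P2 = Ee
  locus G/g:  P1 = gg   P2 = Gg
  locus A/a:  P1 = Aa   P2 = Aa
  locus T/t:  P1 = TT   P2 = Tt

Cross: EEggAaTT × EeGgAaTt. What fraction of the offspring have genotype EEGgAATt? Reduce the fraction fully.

EEggAaTT gametes: EgAT×8, EgaT×8
EeGgAaTt gametes: EGAT×1, EGAt×1, EGaT×1, EGat×1, EgAT×1, EgAt×1, EgaT×1, Egat×1, eGAT×1, eGAt×1, eGaT×1, eGat×1, egAT×1, egAt×1, egaT×1, egat×1
EEggAaTT×EeGgAaTt grid (16·16=256): EEGgAATT=8 EEGgAATt=8 EEGgAaTT=16 EEGgAaTt=16 EEGgaaTT=8 EEGgaaTt=8 EEggAATT=8 EEggAATt=8 EEggAaTT=16 EEggAaTt=16 EEggaaTT=8 EEggaaTt=8 EeGgAATT=8 EeGgAATt=8 EeGgAaTT=16 EeGgAaTt=16 EeGgaaTT=8 EeGgaaTt=8 EeggAATT=8 EeggAATt=8 EeggAaTT=16 EeggAaTt=16 EeggaaTT=8 EeggaaTt=8
EEGgAATt hits 8/256; gcd=8; 8÷8/256÷8 = 1/32

P(EEGgAATt) = 1/32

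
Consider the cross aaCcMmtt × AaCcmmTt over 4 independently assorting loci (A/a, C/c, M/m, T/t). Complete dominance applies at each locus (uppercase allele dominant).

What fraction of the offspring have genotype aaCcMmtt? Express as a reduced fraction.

P(aaCcMmtt) = 1/16

aaCcMmtt gametes: aCMt×4, aCmt×4, acMt×4, acmt×4
AaCcmmTt gametes: ACmT×2, ACmt×2, AcmT×2, Acmt×2, aCmT×2, aCmt×2, acmT×2, acmt×2
aaCcMmtt×AaCcmmTt grid (16·16=256): AaCCMmTt=8 AaCCMmtt=8 AaCCmmTt=8 AaCCmmtt=8 AaCcMmTt=16 AaCcMmtt=16 AaCcmmTt=16 AaCcmmtt=16 AaccMmTt=8 AaccMmtt=8 AaccmmTt=8 Aaccmmtt=8 aaCCMmTt=8 aaCCMmtt=8 aaCCmmTt=8 aaCCmmtt=8 aaCcMmTt=16 aaCcMmtt=16 aaCcmmTt=16 aaCcmmtt=16 aaccMmTt=8 aaccMmtt=8 aaccmmTt=8 aaccmmtt=8
aaCcMmtt hits 16/256; gcd=16; 16÷16/256÷16 = 1/16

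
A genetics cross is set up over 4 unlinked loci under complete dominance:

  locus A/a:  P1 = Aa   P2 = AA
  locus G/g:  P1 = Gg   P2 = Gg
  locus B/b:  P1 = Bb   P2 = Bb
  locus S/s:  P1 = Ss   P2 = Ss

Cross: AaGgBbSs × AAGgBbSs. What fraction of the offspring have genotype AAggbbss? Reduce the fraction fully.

AaGgBbSs gametes: AGBS×1, AGBs×1, AGbS×1, AGbs×1, AgBS×1, AgBs×1, AgbS×1, Agbs×1, aGBS×1, aGBs×1, aGbS×1, aGbs×1, agBS×1, agBs×1, agbS×1, agbs×1
AAGgBbSs gametes: AGBS×2, AGBs×2, AGbS×2, AGbs×2, AgBS×2, AgBs×2, AgbS×2, Agbs×2
AaGgBbSs×AAGgBbSs grid (16·16=256): AAGGBBSS=2 AAGGBBSs=4 AAGGBBss=2 AAGGBbSS=4 AAGGBbSs=8 AAGGBbss=4 AAGGbbSS=2 AAGGbbSs=4 AAGGbbss=2 AAGgBBSS=4 AAGgBBSs=8 AAGgBBss=4 AAGgBbSS=8 AAGgBbSs=16 AAGgBbss=8 AAGgbbSS=4 AAGgbbSs=8 AAGgbbss=4 AAggBBSS=2 AAggBBSs=4 AAggBBss=2 AAggBbSS=4 AAggBbSs=8 AAggBbss=4 AAggbbSS=2 AAggbbSs=4 AAggbbss=2 AaGGBBSS=2 AaGGBBSs=4 AaGGBBss=2 AaGGBbSS=4 AaGGBbSs=8 AaGGBbss=4 AaGGbbSS=2 AaGGbbSs=4 AaGGbbss=2 AaGgBBSS=4 AaGgBBSs=8 AaGgBBss=4 AaGgBbSS=8 AaGgBbSs=16 AaGgBbss=8 AaGgbbSS=4 AaGgbbSs=8 AaGgbbss=4 AaggBBSS=2 AaggBBSs=4 AaggBBss=2 AaggBbSS=4 AaggBbSs=8 AaggBbss=4 AaggbbSS=2 AaggbbSs=4 Aaggbbss=2
AAggbbss hits 2/256; gcd=2; 2÷2/256÷2 = 1/128

P(AAggbbss) = 1/128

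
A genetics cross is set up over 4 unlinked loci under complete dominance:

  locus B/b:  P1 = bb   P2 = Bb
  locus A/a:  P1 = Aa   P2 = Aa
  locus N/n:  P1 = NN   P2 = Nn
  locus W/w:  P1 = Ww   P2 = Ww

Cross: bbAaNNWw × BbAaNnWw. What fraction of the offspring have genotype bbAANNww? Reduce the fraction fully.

P(bbAANNww) = 1/64

bbAaNNWw gametes: bANW×4, bANw×4, baNW×4, baNw×4
BbAaNnWw gametes: BANW×1, BANw×1, BAnW×1, BAnw×1, BaNW×1, BaNw×1, BanW×1, Banw×1, bANW×1, bANw×1, bAnW×1, bAnw×1, baNW×1, baNw×1, banW×1, banw×1
bbAaNNWw×BbAaNnWw grid (16·16=256): BbAANNWW=4 BbAANNWw=8 BbAANNww=4 BbAANnWW=4 BbAANnWw=8 BbAANnww=4 BbAaNNWW=8 BbAaNNWw=16 BbAaNNww=8 BbAaNnWW=8 BbAaNnWw=16 BbAaNnww=8 BbaaNNWW=4 BbaaNNWw=8 BbaaNNww=4 BbaaNnWW=4 BbaaNnWw=8 BbaaNnww=4 bbAANNWW=4 bbAANNWw=8 bbAANNww=4 bbAANnWW=4 bbAANnWw=8 bbAANnww=4 bbAaNNWW=8 bbAaNNWw=16 bbAaNNww=8 bbAaNnWW=8 bbAaNnWw=16 bbAaNnww=8 bbaaNNWW=4 bbaaNNWw=8 bbaaNNww=4 bbaaNnWW=4 bbaaNnWw=8 bbaaNnww=4
bbAANNww hits 4/256; gcd=4; 4÷4/256÷4 = 1/64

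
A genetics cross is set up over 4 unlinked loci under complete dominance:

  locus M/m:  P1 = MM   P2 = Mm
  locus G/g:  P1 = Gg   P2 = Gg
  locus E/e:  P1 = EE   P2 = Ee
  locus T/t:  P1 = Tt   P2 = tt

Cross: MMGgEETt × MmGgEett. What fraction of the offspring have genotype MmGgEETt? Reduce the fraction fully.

MMGgEETt gametes: MGET×4, MGEt×4, MgET×4, MgEt×4
MmGgEett gametes: MGEt×2, MGet×2, MgEt×2, Mget×2, mGEt×2, mGet×2, mgEt×2, mget×2
MMGgEETt×MmGgEett grid (16·16=256): MMGGEETt=8 MMGGEEtt=8 MMGGEeTt=8 MMGGEett=8 MMGgEETt=16 MMGgEEtt=16 MMGgEeTt=16 MMGgEett=16 MMggEETt=8 MMggEEtt=8 MMggEeTt=8 MMggEett=8 MmGGEETt=8 MmGGEEtt=8 MmGGEeTt=8 MmGGEett=8 MmGgEETt=16 MmGgEEtt=16 MmGgEeTt=16 MmGgEett=16 MmggEETt=8 MmggEEtt=8 MmggEeTt=8 MmggEett=8
MmGgEETt hits 16/256; gcd=16; 16÷16/256÷16 = 1/16

P(MmGgEETt) = 1/16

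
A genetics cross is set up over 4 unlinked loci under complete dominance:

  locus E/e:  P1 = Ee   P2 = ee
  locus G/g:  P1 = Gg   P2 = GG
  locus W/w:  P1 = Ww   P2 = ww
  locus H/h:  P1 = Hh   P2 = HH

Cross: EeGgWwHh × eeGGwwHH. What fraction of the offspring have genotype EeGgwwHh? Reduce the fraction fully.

P(EeGgwwHh) = 1/16

EeGgWwHh gametes: EGWH×1, EGWh×1, EGwH×1, EGwh×1, EgWH×1, EgWh×1, EgwH×1, Egwh×1, eGWH×1, eGWh×1, eGwH×1, eGwh×1, egWH×1, egWh×1, egwH×1, egwh×1
eeGGwwHH gametes: eGwH×16
EeGgWwHh×eeGGwwHH grid (16·16=256): EeGGWwHH=16 EeGGWwHh=16 EeGGwwHH=16 EeGGwwHh=16 EeGgWwHH=16 EeGgWwHh=16 EeGgwwHH=16 EeGgwwHh=16 eeGGWwHH=16 eeGGWwHh=16 eeGGwwHH=16 eeGGwwHh=16 eeGgWwHH=16 eeGgWwHh=16 eeGgwwHH=16 eeGgwwHh=16
EeGgwwHh hits 16/256; gcd=16; 16÷16/256÷16 = 1/16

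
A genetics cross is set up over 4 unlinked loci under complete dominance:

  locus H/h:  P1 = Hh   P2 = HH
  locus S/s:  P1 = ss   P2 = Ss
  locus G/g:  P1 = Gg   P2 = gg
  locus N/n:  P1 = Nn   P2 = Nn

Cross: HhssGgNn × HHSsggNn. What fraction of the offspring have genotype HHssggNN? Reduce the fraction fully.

HhssGgNn gametes: HsGN×2, HsGn×2, HsgN×2, Hsgn×2, hsGN×2, hsGn×2, hsgN×2, hsgn×2
HHSsggNn gametes: HSgN×4, HSgn×4, HsgN×4, Hsgn×4
HhssGgNn×HHSsggNn grid (16·16=256): HHSsGgNN=8 HHSsGgNn=16 HHSsGgnn=8 HHSsggNN=8 HHSsggNn=16 HHSsggnn=8 HHssGgNN=8 HHssGgNn=16 HHssGgnn=8 HHssggNN=8 HHssggNn=16 HHssggnn=8 HhSsGgNN=8 HhSsGgNn=16 HhSsGgnn=8 HhSsggNN=8 HhSsggNn=16 HhSsggnn=8 HhssGgNN=8 HhssGgNn=16 HhssGgnn=8 HhssggNN=8 HhssggNn=16 Hhssggnn=8
HHssggNN hits 8/256; gcd=8; 8÷8/256÷8 = 1/32

P(HHssggNN) = 1/32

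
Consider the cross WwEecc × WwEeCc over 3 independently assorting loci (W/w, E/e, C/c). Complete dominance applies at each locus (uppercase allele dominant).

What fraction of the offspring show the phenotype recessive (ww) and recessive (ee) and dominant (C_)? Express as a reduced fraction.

WwEecc gametes: WEc×2, Wec×2, wEc×2, wec×2
WwEeCc gametes: WEC×1, WEc×1, WeC×1, Wec×1, wEC×1, wEc×1, weC×1, wec×1
WwEecc×WwEeCc grid (8·8=64): WWEECc=2 WWEEcc=2 WWEeCc=4 WWEecc=4 WWeeCc=2 WWeecc=2 WwEECc=4 WwEEcc=4 WwEeCc=8 WwEecc=8 WweeCc=4 Wweecc=4 wwEECc=2 wwEEcc=2 wwEeCc=4 wwEecc=4 wweeCc=2 wweecc=2
ww ee C_ hits 2/64; gcd=2; 2÷2/64÷2 = 1/32

P(ww ee C_) = 1/32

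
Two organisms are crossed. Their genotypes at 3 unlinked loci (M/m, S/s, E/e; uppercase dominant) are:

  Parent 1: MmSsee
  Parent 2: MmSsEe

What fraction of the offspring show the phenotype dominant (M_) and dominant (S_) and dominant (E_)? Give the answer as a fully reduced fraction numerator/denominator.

MmSsee gametes: MSe×2, Mse×2, mSe×2, mse×2
MmSsEe gametes: MSE×1, MSe×1, MsE×1, Mse×1, mSE×1, mSe×1, msE×1, mse×1
MmSsee×MmSsEe grid (8·8=64): MMSSEe=2 MMSSee=2 MMSsEe=4 MMSsee=4 MMssEe=2 MMssee=2 MmSSEe=4 MmSSee=4 MmSsEe=8 MmSsee=8 MmssEe=4 Mmssee=4 mmSSEe=2 mmSSee=2 mmSsEe=4 mmSsee=4 mmssEe=2 mmssee=2
M_ S_ E_ hits 18/64; gcd=2; 18÷2/64÷2 = 9/32

P(M_ S_ E_) = 9/32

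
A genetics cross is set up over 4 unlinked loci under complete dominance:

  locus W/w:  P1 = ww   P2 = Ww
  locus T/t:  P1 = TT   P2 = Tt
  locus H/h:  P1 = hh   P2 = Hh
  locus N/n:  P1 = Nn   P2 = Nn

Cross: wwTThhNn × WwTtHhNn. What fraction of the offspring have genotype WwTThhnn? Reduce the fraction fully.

wwTThhNn gametes: wThN×8, wThn×8
WwTtHhNn gametes: WTHN×1, WTHn×1, WThN×1, WThn×1, WtHN×1, WtHn×1, WthN×1, Wthn×1, wTHN×1, wTHn×1, wThN×1, wThn×1, wtHN×1, wtHn×1, wthN×1, wthn×1
wwTThhNn×WwTtHhNn grid (16·16=256): WwTTHhNN=8 WwTTHhNn=16 WwTTHhnn=8 WwTThhNN=8 WwTThhNn=16 WwTThhnn=8 WwTtHhNN=8 WwTtHhNn=16 WwTtHhnn=8 WwTthhNN=8 WwTthhNn=16 WwTthhnn=8 wwTTHhNN=8 wwTTHhNn=16 wwTTHhnn=8 wwTThhNN=8 wwTThhNn=16 wwTThhnn=8 wwTtHhNN=8 wwTtHhNn=16 wwTtHhnn=8 wwTthhNN=8 wwTthhNn=16 wwTthhnn=8
WwTThhnn hits 8/256; gcd=8; 8÷8/256÷8 = 1/32

P(WwTThhnn) = 1/32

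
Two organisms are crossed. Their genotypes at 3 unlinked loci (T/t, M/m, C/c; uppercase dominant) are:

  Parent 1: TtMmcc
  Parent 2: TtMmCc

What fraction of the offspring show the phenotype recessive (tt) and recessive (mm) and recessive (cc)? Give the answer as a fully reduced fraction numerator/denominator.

TtMmcc gametes: TMc×2, Tmc×2, tMc×2, tmc×2
TtMmCc gametes: TMC×1, TMc×1, TmC×1, Tmc×1, tMC×1, tMc×1, tmC×1, tmc×1
TtMmcc×TtMmCc grid (8·8=64): TTMMCc=2 TTMMcc=2 TTMmCc=4 TTMmcc=4 TTmmCc=2 TTmmcc=2 TtMMCc=4 TtMMcc=4 TtMmCc=8 TtMmcc=8 TtmmCc=4 Ttmmcc=4 ttMMCc=2 ttMMcc=2 ttMmCc=4 ttMmcc=4 ttmmCc=2 ttmmcc=2
tt mm cc hits 2/64; gcd=2; 2÷2/64÷2 = 1/32

P(tt mm cc) = 1/32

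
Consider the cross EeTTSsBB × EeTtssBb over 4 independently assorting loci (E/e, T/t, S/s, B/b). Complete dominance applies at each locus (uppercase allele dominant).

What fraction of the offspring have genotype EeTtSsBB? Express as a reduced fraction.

EeTTSsBB gametes: ETSB×4, ETsB×4, eTSB×4, eTsB×4
EeTtssBb gametes: ETsB×2, ETsb×2, EtsB×2, Etsb×2, eTsB×2, eTsb×2, etsB×2, etsb×2
EeTTSsBB×EeTtssBb grid (16·16=256): EETTSsBB=8 EETTSsBb=8 EETTssBB=8 EETTssBb=8 EETtSsBB=8 EETtSsBb=8 EETtssBB=8 EETtssBb=8 EeTTSsBB=16 EeTTSsBb=16 EeTTssBB=16 EeTTssBb=16 EeTtSsBB=16 EeTtSsBb=16 EeTtssBB=16 EeTtssBb=16 eeTTSsBB=8 eeTTSsBb=8 eeTTssBB=8 eeTTssBb=8 eeTtSsBB=8 eeTtSsBb=8 eeTtssBB=8 eeTtssBb=8
EeTtSsBB hits 16/256; gcd=16; 16÷16/256÷16 = 1/16

P(EeTtSsBB) = 1/16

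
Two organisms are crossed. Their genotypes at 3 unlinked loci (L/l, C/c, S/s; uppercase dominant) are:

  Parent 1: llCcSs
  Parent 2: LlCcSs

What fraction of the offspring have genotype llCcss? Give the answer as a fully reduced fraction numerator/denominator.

P(llCcss) = 1/16

llCcSs gametes: lCS×2, lCs×2, lcS×2, lcs×2
LlCcSs gametes: LCS×1, LCs×1, LcS×1, Lcs×1, lCS×1, lCs×1, lcS×1, lcs×1
llCcSs×LlCcSs grid (8·8=64): LlCCSS=2 LlCCSs=4 LlCCss=2 LlCcSS=4 LlCcSs=8 LlCcss=4 LlccSS=2 LlccSs=4 Llccss=2 llCCSS=2 llCCSs=4 llCCss=2 llCcSS=4 llCcSs=8 llCcss=4 llccSS=2 llccSs=4 llccss=2
llCcss hits 4/64; gcd=4; 4÷4/64÷4 = 1/16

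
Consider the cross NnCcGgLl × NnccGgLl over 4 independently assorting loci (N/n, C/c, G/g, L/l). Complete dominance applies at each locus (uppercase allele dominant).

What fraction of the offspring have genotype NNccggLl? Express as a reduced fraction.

NnCcGgLl gametes: NCGL×1, NCGl×1, NCgL×1, NCgl×1, NcGL×1, NcGl×1, NcgL×1, Ncgl×1, nCGL×1, nCGl×1, nCgL×1, nCgl×1, ncGL×1, ncGl×1, ncgL×1, ncgl×1
NnccGgLl gametes: NcGL×2, NcGl×2, NcgL×2, Ncgl×2, ncGL×2, ncGl×2, ncgL×2, ncgl×2
NnCcGgLl×NnccGgLl grid (16·16=256): NNCcGGLL=2 NNCcGGLl=4 NNCcGGll=2 NNCcGgLL=4 NNCcGgLl=8 NNCcGgll=4 NNCcggLL=2 NNCcggLl=4 NNCcggll=2 NNccGGLL=2 NNccGGLl=4 NNccGGll=2 NNccGgLL=4 NNccGgLl=8 NNccGgll=4 NNccggLL=2 NNccggLl=4 NNccggll=2 NnCcGGLL=4 NnCcGGLl=8 NnCcGGll=4 NnCcGgLL=8 NnCcGgLl=16 NnCcGgll=8 NnCcggLL=4 NnCcggLl=8 NnCcggll=4 NnccGGLL=4 NnccGGLl=8 NnccGGll=4 NnccGgLL=8 NnccGgLl=16 NnccGgll=8 NnccggLL=4 NnccggLl=8 Nnccggll=4 nnCcGGLL=2 nnCcGGLl=4 nnCcGGll=2 nnCcGgLL=4 nnCcGgLl=8 nnCcGgll=4 nnCcggLL=2 nnCcggLl=4 nnCcggll=2 nnccGGLL=2 nnccGGLl=4 nnccGGll=2 nnccGgLL=4 nnccGgLl=8 nnccGgll=4 nnccggLL=2 nnccggLl=4 nnccggll=2
NNccggLl hits 4/256; gcd=4; 4÷4/256÷4 = 1/64

P(NNccggLl) = 1/64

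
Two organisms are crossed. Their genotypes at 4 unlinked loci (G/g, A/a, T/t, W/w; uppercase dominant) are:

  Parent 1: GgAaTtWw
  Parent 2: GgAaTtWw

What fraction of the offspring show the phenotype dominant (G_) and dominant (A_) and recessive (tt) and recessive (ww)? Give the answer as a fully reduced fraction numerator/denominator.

P(G_ A_ tt ww) = 9/256

GgAaTtWw gametes: GATW×1, GATw×1, GAtW×1, GAtw×1, GaTW×1, GaTw×1, GatW×1, Gatw×1, gATW×1, gATw×1, gAtW×1, gAtw×1, gaTW×1, gaTw×1, gatW×1, gatw×1
GgAaTtWw gametes: GATW×1, GATw×1, GAtW×1, GAtw×1, GaTW×1, GaTw×1, GatW×1, Gatw×1, gATW×1, gATw×1, gAtW×1, gAtw×1, gaTW×1, gaTw×1, gatW×1, gatw×1
GgAaTtWw×GgAaTtWw grid (16·16=256): GGAATTWW=1 GGAATTWw=2 GGAATTww=1 GGAATtWW=2 GGAATtWw=4 GGAATtww=2 GGAAttWW=1 GGAAttWw=2 GGAAttww=1 GGAaTTWW=2 GGAaTTWw=4 GGAaTTww=2 GGAaTtWW=4 GGAaTtWw=8 GGAaTtww=4 GGAattWW=2 GGAattWw=4 GGAattww=2 GGaaTTWW=1 GGaaTTWw=2 GGaaTTww=1 GGaaTtWW=2 GGaaTtWw=4 GGaaTtww=2 GGaattWW=1 GGaattWw=2 GGaattww=1 GgAATTWW=2 GgAATTWw=4 GgAATTww=2 GgAATtWW=4 GgAATtWw=8 GgAATtww=4 GgAAttWW=2 GgAAttWw=4 GgAAttww=2 GgAaTTWW=4 GgAaTTWw=8 GgAaTTww=4 GgAaTtWW=8 GgAaTtWw=16 GgAaTtww=8 GgAattWW=4 GgAattWw=8 GgAattww=4 GgaaTTWW=2 GgaaTTWw=4 GgaaTTww=2 GgaaTtWW=4 GgaaTtWw=8 GgaaTtww=4 GgaattWW=2 GgaattWw=4 Ggaattww=2 ggAATTWW=1 ggAATTWw=2 ggAATTww=1 ggAATtWW=2 ggAATtWw=4 ggAATtww=2 ggAAttWW=1 ggAAttWw=2 ggAAttww=1 ggAaTTWW=2 ggAaTTWw=4 ggAaTTww=2 ggAaTtWW=4 ggAaTtWw=8 ggAaTtww=4 ggAattWW=2 ggAattWw=4 ggAattww=2 ggaaTTWW=1 ggaaTTWw=2 ggaaTTww=1 ggaaTtWW=2 ggaaTtWw=4 ggaaTtww=2 ggaattWW=1 ggaattWw=2 ggaattww=1
G_ A_ tt ww hits 9/256; gcd=1; 9÷1/256÷1 = 9/256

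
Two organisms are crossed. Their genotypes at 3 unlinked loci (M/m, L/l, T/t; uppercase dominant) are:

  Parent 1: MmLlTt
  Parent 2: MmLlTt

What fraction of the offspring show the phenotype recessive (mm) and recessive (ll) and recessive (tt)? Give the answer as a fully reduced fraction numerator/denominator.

MmLlTt gametes: MLT×1, MLt×1, MlT×1, Mlt×1, mLT×1, mLt×1, mlT×1, mlt×1
MmLlTt gametes: MLT×1, MLt×1, MlT×1, Mlt×1, mLT×1, mLt×1, mlT×1, mlt×1
MmLlTt×MmLlTt grid (8·8=64): MMLLTT=1 MMLLTt=2 MMLLtt=1 MMLlTT=2 MMLlTt=4 MMLltt=2 MMllTT=1 MMllTt=2 MMlltt=1 MmLLTT=2 MmLLTt=4 MmLLtt=2 MmLlTT=4 MmLlTt=8 MmLltt=4 MmllTT=2 MmllTt=4 Mmlltt=2 mmLLTT=1 mmLLTt=2 mmLLtt=1 mmLlTT=2 mmLlTt=4 mmLltt=2 mmllTT=1 mmllTt=2 mmlltt=1
mm ll tt hits 1/64; gcd=1; 1÷1/64÷1 = 1/64

P(mm ll tt) = 1/64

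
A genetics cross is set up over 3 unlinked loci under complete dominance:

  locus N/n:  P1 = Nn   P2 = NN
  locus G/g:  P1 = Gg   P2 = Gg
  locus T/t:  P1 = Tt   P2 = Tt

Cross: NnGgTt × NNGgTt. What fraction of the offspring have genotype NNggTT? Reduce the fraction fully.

P(NNggTT) = 1/32

NnGgTt gametes: NGT×1, NGt×1, NgT×1, Ngt×1, nGT×1, nGt×1, ngT×1, ngt×1
NNGgTt gametes: NGT×2, NGt×2, NgT×2, Ngt×2
NnGgTt×NNGgTt grid (8·8=64): NNGGTT=2 NNGGTt=4 NNGGtt=2 NNGgTT=4 NNGgTt=8 NNGgtt=4 NNggTT=2 NNggTt=4 NNggtt=2 NnGGTT=2 NnGGTt=4 NnGGtt=2 NnGgTT=4 NnGgTt=8 NnGgtt=4 NnggTT=2 NnggTt=4 Nnggtt=2
NNggTT hits 2/64; gcd=2; 2÷2/64÷2 = 1/32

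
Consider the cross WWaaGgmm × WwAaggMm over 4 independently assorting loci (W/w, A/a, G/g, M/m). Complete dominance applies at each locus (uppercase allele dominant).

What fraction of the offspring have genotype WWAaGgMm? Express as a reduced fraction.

P(WWAaGgMm) = 1/16

WWaaGgmm gametes: WaGm×8, Wagm×8
WwAaggMm gametes: WAgM×2, WAgm×2, WagM×2, Wagm×2, wAgM×2, wAgm×2, wagM×2, wagm×2
WWaaGgmm×WwAaggMm grid (16·16=256): WWAaGgMm=16 WWAaGgmm=16 WWAaggMm=16 WWAaggmm=16 WWaaGgMm=16 WWaaGgmm=16 WWaaggMm=16 WWaaggmm=16 WwAaGgMm=16 WwAaGgmm=16 WwAaggMm=16 WwAaggmm=16 WwaaGgMm=16 WwaaGgmm=16 WwaaggMm=16 Wwaaggmm=16
WWAaGgMm hits 16/256; gcd=16; 16÷16/256÷16 = 1/16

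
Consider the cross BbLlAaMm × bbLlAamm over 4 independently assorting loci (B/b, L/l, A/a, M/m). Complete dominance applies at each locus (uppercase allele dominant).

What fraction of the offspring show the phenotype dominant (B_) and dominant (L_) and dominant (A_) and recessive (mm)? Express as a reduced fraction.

BbLlAaMm gametes: BLAM×1, BLAm×1, BLaM×1, BLam×1, BlAM×1, BlAm×1, BlaM×1, Blam×1, bLAM×1, bLAm×1, bLaM×1, bLam×1, blAM×1, blAm×1, blaM×1, blam×1
bbLlAamm gametes: bLAm×4, bLam×4, blAm×4, blam×4
BbLlAaMm×bbLlAamm grid (16·16=256): BbLLAAMm=4 BbLLAAmm=4 BbLLAaMm=8 BbLLAamm=8 BbLLaaMm=4 BbLLaamm=4 BbLlAAMm=8 BbLlAAmm=8 BbLlAaMm=16 BbLlAamm=16 BbLlaaMm=8 BbLlaamm=8 BbllAAMm=4 BbllAAmm=4 BbllAaMm=8 BbllAamm=8 BbllaaMm=4 Bbllaamm=4 bbLLAAMm=4 bbLLAAmm=4 bbLLAaMm=8 bbLLAamm=8 bbLLaaMm=4 bbLLaamm=4 bbLlAAMm=8 bbLlAAmm=8 bbLlAaMm=16 bbLlAamm=16 bbLlaaMm=8 bbLlaamm=8 bbllAAMm=4 bbllAAmm=4 bbllAaMm=8 bbllAamm=8 bbllaaMm=4 bbllaamm=4
B_ L_ A_ mm hits 36/256; gcd=4; 36÷4/256÷4 = 9/64

P(B_ L_ A_ mm) = 9/64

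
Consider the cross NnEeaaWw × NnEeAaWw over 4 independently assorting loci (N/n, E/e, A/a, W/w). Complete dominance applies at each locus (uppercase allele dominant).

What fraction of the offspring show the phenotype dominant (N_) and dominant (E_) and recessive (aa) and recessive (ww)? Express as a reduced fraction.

P(N_ E_ aa ww) = 9/128

NnEeaaWw gametes: NEaW×2, NEaw×2, NeaW×2, Neaw×2, nEaW×2, nEaw×2, neaW×2, neaw×2
NnEeAaWw gametes: NEAW×1, NEAw×1, NEaW×1, NEaw×1, NeAW×1, NeAw×1, NeaW×1, Neaw×1, nEAW×1, nEAw×1, nEaW×1, nEaw×1, neAW×1, neAw×1, neaW×1, neaw×1
NnEeaaWw×NnEeAaWw grid (16·16=256): NNEEAaWW=2 NNEEAaWw=4 NNEEAaww=2 NNEEaaWW=2 NNEEaaWw=4 NNEEaaww=2 NNEeAaWW=4 NNEeAaWw=8 NNEeAaww=4 NNEeaaWW=4 NNEeaaWw=8 NNEeaaww=4 NNeeAaWW=2 NNeeAaWw=4 NNeeAaww=2 NNeeaaWW=2 NNeeaaWw=4 NNeeaaww=2 NnEEAaWW=4 NnEEAaWw=8 NnEEAaww=4 NnEEaaWW=4 NnEEaaWw=8 NnEEaaww=4 NnEeAaWW=8 NnEeAaWw=16 NnEeAaww=8 NnEeaaWW=8 NnEeaaWw=16 NnEeaaww=8 NneeAaWW=4 NneeAaWw=8 NneeAaww=4 NneeaaWW=4 NneeaaWw=8 Nneeaaww=4 nnEEAaWW=2 nnEEAaWw=4 nnEEAaww=2 nnEEaaWW=2 nnEEaaWw=4 nnEEaaww=2 nnEeAaWW=4 nnEeAaWw=8 nnEeAaww=4 nnEeaaWW=4 nnEeaaWw=8 nnEeaaww=4 nneeAaWW=2 nneeAaWw=4 nneeAaww=2 nneeaaWW=2 nneeaaWw=4 nneeaaww=2
N_ E_ aa ww hits 18/256; gcd=2; 18÷2/256÷2 = 9/128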